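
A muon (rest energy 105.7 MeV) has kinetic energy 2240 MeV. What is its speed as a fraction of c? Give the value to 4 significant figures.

γ = 1 + K/(m₀c²) = 1 + 2240/105.7 = 22.1921
β = √(1 − 1/γ²) = 0.9990

β ≈ 0.9990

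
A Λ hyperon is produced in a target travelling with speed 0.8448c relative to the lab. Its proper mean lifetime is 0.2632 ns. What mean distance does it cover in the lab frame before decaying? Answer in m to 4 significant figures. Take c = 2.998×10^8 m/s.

γ = 1/√(1 − 0.8448²) = 1.86887
Dilated lifetime: Δt = γτ₀ = 1.86887 × 0.2632 ns = 0.491887 ns
d = vΔt = 0.8448c × 0.491887 ns = 2.53271×10^8 m/s × 4.91887×10^-10 s = 0.1246 m

d ≈ 0.1246 m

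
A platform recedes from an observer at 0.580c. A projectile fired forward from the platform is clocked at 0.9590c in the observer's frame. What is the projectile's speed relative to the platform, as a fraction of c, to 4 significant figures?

Inverse velocity addition: u' = (u − v)/(1 − uv/c²)
= (0.9590 − 0.580)/(1 − 0.9590×0.580) = 0.3790/0.443780 = 0.8540

u' ≈ 0.8540c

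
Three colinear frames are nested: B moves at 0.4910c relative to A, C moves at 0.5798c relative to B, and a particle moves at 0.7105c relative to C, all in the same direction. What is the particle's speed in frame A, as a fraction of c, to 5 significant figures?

Compose boost 2: (0.5798 + 0.4910)/(1 + 0.5798×0.4910) = 1.0708/1.284682 = 0.8335138
Compose boost 3: (0.7105 + 0.8335138)/(1 + 0.7105×0.8335138) = 1.544014/1.592212 = 0.96973

u ≈ 0.96973c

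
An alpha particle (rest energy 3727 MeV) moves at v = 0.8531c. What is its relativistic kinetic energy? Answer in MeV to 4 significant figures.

K ≈ 3416 MeV

γ = 1/√(1 − 0.8531²) = 1.91664
K = (γ − 1)m₀c² = (1.91664 − 1) × 3727 MeV = 0.916636 × 3727 MeV = 3416 MeV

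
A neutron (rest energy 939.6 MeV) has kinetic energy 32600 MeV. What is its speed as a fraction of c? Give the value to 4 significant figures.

γ = 1 + K/(m₀c²) = 1 + 32600/939.6 = 35.6956
β = √(1 − 1/γ²) = 0.9996

β ≈ 0.9996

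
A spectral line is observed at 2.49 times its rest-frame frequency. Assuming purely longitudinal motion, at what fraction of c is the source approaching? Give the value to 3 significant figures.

β ≈ 0.722

f_obs/f_src = √((1+β)/(1−β)) = 2.49  ⇒  (1+β)/(1−β) = 6.2001
β = |1 − D²|/(1 + D²) = |1 − 6.2001|/(1 + 6.2001) = 0.722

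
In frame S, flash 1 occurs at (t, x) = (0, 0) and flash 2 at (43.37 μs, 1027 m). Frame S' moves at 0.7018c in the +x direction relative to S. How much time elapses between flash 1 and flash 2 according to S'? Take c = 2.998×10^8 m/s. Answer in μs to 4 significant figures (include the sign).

γ = 1/√(1 − 0.7018²) = 1.40376
Δt' = γ(Δt − vΔx/c²) = 1.40376 × (43.37 μs − 0.7018×1027 m / (2.998×10^8 m/s))
= 1.40376 × (40.9659 μs) = 57.51 μs

Δt' ≈ 57.51 μs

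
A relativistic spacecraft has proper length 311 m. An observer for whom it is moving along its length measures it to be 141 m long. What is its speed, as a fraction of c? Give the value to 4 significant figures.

β ≈ 0.8913

γ = L₀/L = 311/141 = 2.20567
β = √(1 − 1/γ²) = 0.8913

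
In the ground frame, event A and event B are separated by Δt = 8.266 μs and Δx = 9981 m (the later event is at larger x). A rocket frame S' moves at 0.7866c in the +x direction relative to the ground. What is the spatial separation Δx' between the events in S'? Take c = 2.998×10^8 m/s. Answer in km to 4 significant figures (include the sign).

γ = 1/√(1 − 0.7866²) = 1.61953
Δx' = γ(Δx − vΔt) = 1.61953 × (9981 m − 0.7866×(2.998×10^8 m/s)×8.266×10^-6 s)
= 1.61953 × (8031.69 m) = 13.01 km

Δx' ≈ 13.01 km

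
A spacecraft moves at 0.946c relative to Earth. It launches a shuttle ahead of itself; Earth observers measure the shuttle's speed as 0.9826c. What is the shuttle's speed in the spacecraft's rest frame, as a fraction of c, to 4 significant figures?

u' ≈ 0.5194c

Inverse velocity addition: u' = (u − v)/(1 − uv/c²)
= (0.9826 − 0.946)/(1 − 0.9826×0.946) = 0.03660/0.0704604 = 0.5194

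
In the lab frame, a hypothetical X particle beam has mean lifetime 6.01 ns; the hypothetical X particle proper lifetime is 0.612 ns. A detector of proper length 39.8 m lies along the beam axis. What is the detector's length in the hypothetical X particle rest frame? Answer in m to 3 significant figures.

L ≈ 4.05 m

Time dilation ⇒ γ = Δt/τ₀ = 6.01/0.612 = 9.8203
Length contraction: L = L₀/γ = 39.8/9.8203 = 4.05 m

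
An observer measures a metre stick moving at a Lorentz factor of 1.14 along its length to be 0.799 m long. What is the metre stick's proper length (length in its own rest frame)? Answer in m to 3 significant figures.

γ = 1.14 (given)
L₀ = γL = 1.14 × 0.799 = 0.911 m

L₀ ≈ 0.911 m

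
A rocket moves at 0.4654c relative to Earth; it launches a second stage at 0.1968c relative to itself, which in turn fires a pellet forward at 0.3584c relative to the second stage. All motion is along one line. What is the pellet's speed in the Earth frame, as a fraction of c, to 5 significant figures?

Compose boost 2: (0.1968 + 0.4654)/(1 + 0.1968×0.4654) = 0.66220/1.091591 = 0.6066376
Compose boost 3: (0.3584 + 0.6066376)/(1 + 0.3584×0.6066376) = 0.9650376/1.217419 = 0.79269

u ≈ 0.79269c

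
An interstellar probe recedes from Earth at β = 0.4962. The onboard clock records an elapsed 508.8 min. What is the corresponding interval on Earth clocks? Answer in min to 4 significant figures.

γ = 1/√(1 − 0.4962²) = 1.15180
Time dilation: Δt = γτ₀ = 1.15180 × 508.8 min = 586.0 min

Δt ≈ 586.0 min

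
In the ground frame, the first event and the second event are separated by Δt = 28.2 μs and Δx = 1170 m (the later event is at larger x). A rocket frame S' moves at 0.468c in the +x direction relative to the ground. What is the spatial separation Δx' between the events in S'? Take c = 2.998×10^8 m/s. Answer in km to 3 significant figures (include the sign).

γ = 1/√(1 − 0.468²) = 1.1316
Δx' = γ(Δx − vΔt) = 1.1316 × (1170 m − 0.468×(2.998×10^8 m/s)×28.2×10^-6 s)
= 1.1316 × (-2786.6 m) = -3.15 km

Δx' ≈ -3.15 km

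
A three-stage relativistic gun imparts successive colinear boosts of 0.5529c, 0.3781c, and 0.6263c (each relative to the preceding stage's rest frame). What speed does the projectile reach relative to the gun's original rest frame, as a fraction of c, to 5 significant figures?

Compose boost 2: (0.3781 + 0.5529)/(1 + 0.3781×0.5529) = 0.93100/1.209051 = 0.7700251
Compose boost 3: (0.6263 + 0.7700251)/(1 + 0.6263×0.7700251) = 1.396325/1.482267 = 0.94202

u ≈ 0.94202c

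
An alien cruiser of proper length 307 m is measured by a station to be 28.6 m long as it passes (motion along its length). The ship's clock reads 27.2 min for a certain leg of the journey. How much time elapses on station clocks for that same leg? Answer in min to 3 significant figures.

Length contraction ⇒ γ = L₀/L = 307/28.6 = 10.734
Time dilation: Δt = γτ₀ = 10.734 × 27.2 min = 292 min

Δt ≈ 292 min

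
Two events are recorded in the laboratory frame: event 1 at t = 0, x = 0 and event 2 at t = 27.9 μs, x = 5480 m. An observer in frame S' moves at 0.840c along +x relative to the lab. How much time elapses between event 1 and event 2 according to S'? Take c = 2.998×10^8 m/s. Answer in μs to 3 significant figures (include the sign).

Δt' ≈ 23.1 μs

γ = 1/√(1 − 0.840²) = 1.8430
Δt' = γ(Δt − vΔx/c²) = 1.8430 × (27.9 μs − 0.840×5480 m / (2.998×10^8 m/s))
= 1.8430 × (12.546 μs) = 23.1 μs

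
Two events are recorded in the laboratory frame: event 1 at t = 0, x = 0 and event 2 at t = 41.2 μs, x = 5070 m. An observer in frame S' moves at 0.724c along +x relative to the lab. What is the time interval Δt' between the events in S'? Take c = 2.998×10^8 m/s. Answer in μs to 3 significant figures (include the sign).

γ = 1/√(1 − 0.724²) = 1.4497
Δt' = γ(Δt − vΔx/c²) = 1.4497 × (41.2 μs − 0.724×5070 m / (2.998×10^8 m/s))
= 1.4497 × (28.956 μs) = 42.0 μs

Δt' ≈ 42.0 μs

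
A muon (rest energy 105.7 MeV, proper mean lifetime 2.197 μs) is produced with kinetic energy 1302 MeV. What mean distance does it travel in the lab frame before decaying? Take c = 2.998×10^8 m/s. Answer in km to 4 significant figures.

γ = 1 + K/(m₀c²) = 1 + 1302/105.7 = 13.3179
β = √(1 − 1/γ²) = 0.997177
Dilated lifetime: γτ₀ = 13.3179 × 2.197 μs = 29.2594 μs
d = βc·γτ₀ = 0.997177 × (2.998×10^8 m/s) × 2.92594×10^-5 s = 8.747 km

d ≈ 8.747 km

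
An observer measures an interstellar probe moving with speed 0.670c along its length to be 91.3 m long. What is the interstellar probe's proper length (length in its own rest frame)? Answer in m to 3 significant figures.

L₀ ≈ 123 m

γ = 1/√(1 − 0.670²) = 1.3471
L₀ = γL = 1.3471 × 91.3 = 123 m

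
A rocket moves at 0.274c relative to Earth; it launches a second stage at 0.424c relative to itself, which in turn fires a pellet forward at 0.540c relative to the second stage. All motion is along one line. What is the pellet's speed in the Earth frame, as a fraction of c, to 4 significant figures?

u ≈ 0.8712c

Compose boost 2: (0.424 + 0.274)/(1 + 0.424×0.274) = 0.6980/1.11618 = 0.625349
Compose boost 3: (0.540 + 0.625349)/(1 + 0.540×0.625349) = 1.16535/1.33769 = 0.8712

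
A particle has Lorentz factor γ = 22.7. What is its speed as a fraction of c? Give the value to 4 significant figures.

β ≈ 0.9990

β = √(1 − 1/γ²) = √(1 − 1/22.7²) = √(0.998059) = 0.9990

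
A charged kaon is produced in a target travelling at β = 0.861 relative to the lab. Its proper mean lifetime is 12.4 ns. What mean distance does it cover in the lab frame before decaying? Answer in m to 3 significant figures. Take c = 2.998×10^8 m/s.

d ≈ 6.29 m

γ = 1/√(1 − 0.861²) = 1.9662
Dilated lifetime: Δt = γτ₀ = 1.9662 × 12.4 ns = 24.380 ns
d = vΔt = 0.861c × 24.380 ns = 2.5813×10^8 m/s × 2.4380×10^-8 s = 6.29 m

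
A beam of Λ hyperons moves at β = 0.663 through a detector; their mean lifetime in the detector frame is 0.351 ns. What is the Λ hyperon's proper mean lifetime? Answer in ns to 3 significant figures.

τ₀ ≈ 0.263 ns

γ = 1/√(1 − 0.663²) = 1.3358
Proper time: τ₀ = Δt/γ = 0.351/1.3358 = 0.263 ns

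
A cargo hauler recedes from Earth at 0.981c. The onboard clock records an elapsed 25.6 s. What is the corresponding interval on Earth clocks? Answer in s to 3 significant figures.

Δt ≈ 132 s

γ = 1/√(1 − 0.981²) = 5.1544
Time dilation: Δt = γτ₀ = 5.1544 × 25.6 s = 132 s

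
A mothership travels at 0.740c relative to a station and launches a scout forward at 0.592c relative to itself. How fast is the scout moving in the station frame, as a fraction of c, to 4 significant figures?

Compose boost 2: (0.592 + 0.740)/(1 + 0.592×0.740) = 1.332/1.43808 = 0.9262

u ≈ 0.9262c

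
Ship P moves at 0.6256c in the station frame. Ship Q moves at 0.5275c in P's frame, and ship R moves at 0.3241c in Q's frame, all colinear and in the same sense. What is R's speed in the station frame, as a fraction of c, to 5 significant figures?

u ≈ 0.92982c

Compose boost 2: (0.5275 + 0.6256)/(1 + 0.5275×0.6256) = 1.1531/1.330004 = 0.8669899
Compose boost 3: (0.3241 + 0.8669899)/(1 + 0.3241×0.8669899) = 1.191090/1.280991 = 0.92982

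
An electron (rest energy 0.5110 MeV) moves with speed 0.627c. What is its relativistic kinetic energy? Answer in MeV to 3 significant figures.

γ = 1/√(1 − 0.627²) = 1.2837
K = (γ − 1)m₀c² = (1.2837 − 1) × 0.5110 MeV = 0.28367 × 0.5110 MeV = 0.145 MeV

K ≈ 0.145 MeV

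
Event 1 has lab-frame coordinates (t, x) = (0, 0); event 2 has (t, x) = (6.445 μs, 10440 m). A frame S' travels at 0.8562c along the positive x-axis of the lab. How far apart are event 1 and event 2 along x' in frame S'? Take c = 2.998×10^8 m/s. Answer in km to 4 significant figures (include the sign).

Δx' ≈ 17.01 km

γ = 1/√(1 − 0.8562²) = 1.93557
Δx' = γ(Δx − vΔt) = 1.93557 × (10440 m − 0.8562×(2.998×10^8 m/s)×6.445×10^-6 s)
= 1.93557 × (8785.64 m) = 17.01 km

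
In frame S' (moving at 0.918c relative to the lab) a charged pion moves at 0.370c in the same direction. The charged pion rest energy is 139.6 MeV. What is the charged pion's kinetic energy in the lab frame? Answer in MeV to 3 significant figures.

K ≈ 368 MeV

u_lab = (0.370 + 0.918)/(1 + 0.370×0.918) = 0.961438
γ = 1/√(1 − 0.961438²) = 3.6361
K = (γ − 1)m₀c² = (3.6361 − 1) × 139.6 = 2.6361 × 139.6 = 368 MeV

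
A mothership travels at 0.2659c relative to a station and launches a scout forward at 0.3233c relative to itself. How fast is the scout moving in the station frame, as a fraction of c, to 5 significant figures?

Compose boost 2: (0.3233 + 0.2659)/(1 + 0.3233×0.2659) = 0.58920/1.085965 = 0.54256

u ≈ 0.54256c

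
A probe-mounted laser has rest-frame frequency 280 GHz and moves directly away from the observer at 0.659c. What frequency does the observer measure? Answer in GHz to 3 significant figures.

Relativistic Doppler: f_obs = f_src √((1−β)/(1+β))
= 280 × √(0.34100/1.6590) = 280 × 0.45337 = 127 GHz

f_obs ≈ 127 GHz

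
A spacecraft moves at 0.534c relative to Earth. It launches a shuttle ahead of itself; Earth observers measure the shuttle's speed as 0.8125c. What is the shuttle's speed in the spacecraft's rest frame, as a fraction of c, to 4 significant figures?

u' ≈ 0.4919c

Inverse velocity addition: u' = (u − v)/(1 − uv/c²)
= (0.8125 − 0.534)/(1 − 0.8125×0.534) = 0.2785/0.566125 = 0.4919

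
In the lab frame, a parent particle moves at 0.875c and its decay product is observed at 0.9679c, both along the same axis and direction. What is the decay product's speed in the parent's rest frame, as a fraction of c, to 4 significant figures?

Inverse velocity addition: u' = (u − v)/(1 − uv/c²)
= (0.9679 − 0.875)/(1 − 0.9679×0.875) = 0.09290/0.153088 = 0.6068

u' ≈ 0.6068c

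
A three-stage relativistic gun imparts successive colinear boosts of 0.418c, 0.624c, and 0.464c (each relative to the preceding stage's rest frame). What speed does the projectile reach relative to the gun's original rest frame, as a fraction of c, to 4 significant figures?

Compose boost 2: (0.624 + 0.418)/(1 + 0.624×0.418) = 1.042/1.26083 = 0.826438
Compose boost 3: (0.464 + 0.826438)/(1 + 0.464×0.826438) = 1.29044/1.38347 = 0.9328

u ≈ 0.9328c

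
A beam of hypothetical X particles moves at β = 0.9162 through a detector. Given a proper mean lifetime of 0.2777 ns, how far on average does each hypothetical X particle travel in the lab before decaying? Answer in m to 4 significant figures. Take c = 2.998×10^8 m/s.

γ = 1/√(1 − 0.9162²) = 2.49550
Dilated lifetime: Δt = γτ₀ = 2.49550 × 0.2777 ns = 0.693000 ns
d = vΔt = 0.9162c × 0.693000 ns = 2.74677×10^8 m/s × 6.93000×10^-10 s = 0.1904 m

d ≈ 0.1904 m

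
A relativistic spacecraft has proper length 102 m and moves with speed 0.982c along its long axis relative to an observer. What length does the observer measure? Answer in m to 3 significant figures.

L ≈ 19.3 m

γ = 1/√(1 − 0.982²) = 5.2943
Length contraction: L = L₀/γ = 102/5.2943 = 19.3 m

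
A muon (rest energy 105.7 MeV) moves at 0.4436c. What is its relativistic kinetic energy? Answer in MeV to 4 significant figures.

K ≈ 12.24 MeV

γ = 1/√(1 − 0.4436²) = 1.11579
K = (γ − 1)m₀c² = (1.11579 − 1) × 105.7 MeV = 0.115791 × 105.7 MeV = 12.24 MeV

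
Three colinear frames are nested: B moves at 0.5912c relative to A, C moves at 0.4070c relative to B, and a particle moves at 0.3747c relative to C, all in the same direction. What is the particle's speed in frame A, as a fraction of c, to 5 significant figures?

Compose boost 2: (0.4070 + 0.5912)/(1 + 0.4070×0.5912) = 0.99820/1.240618 = 0.8045987
Compose boost 3: (0.3747 + 0.8045987)/(1 + 0.3747×0.8045987) = 1.179299/1.301483 = 0.90612

u ≈ 0.90612c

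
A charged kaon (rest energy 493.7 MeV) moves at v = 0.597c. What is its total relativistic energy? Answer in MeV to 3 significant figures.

E ≈ 615 MeV

γ = 1/√(1 − 0.597²) = 1.2465
E = γm₀c² = 1.2465 × 493.7 MeV = 615 MeV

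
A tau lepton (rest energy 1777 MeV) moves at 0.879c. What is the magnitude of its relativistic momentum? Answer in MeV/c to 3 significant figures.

p ≈ 3280 MeV/c

γ = 1/√(1 − 0.879²) = 2.0972
p = γβm₀c = 2.0972 × 0.879 × 1777 MeV/c = 3280 MeV/c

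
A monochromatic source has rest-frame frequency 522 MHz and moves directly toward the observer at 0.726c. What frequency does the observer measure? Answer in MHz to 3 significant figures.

Relativistic Doppler: f_obs = f_src √((1+β)/(1−β))
= 522 × √(1.7260/0.27400) = 522 × 2.5098 = 1310 MHz

f_obs ≈ 1310 MHz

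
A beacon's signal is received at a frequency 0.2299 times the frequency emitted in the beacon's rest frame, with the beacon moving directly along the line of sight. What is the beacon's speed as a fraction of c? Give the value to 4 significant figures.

f_obs/f_src = √((1−β)/(1+β)) = 0.2299  ⇒  (1−β)/(1+β) = 0.0528540
β = |1 − D²|/(1 + D²) = |1 − 0.0528540|/(1 + 0.0528540) = 0.8996

β ≈ 0.8996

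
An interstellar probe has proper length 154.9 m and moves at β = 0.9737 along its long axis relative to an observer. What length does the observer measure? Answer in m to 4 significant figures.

γ = 1/√(1 − 0.9737²) = 4.38916
Length contraction: L = L₀/γ = 154.9/4.38916 = 35.29 m

L ≈ 35.29 m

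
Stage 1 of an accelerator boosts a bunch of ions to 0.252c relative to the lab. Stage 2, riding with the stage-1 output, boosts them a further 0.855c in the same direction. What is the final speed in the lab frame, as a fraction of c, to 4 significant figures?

Compose boost 2: (0.855 + 0.252)/(1 + 0.855×0.252) = 1.107/1.21546 = 0.9108

u ≈ 0.9108c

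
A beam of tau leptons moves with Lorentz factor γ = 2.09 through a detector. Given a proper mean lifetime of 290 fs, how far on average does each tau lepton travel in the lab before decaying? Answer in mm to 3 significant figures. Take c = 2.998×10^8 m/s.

d ≈ 0.160 mm

β = √(1 − 1/γ²) = √(1 − 1/2.09²) = 0.87810
Dilated lifetime: Δt = γτ₀ = 2.09 × 290 fs = 606.10 fs
d = vΔt = 0.87810c × 606.10 fs = 2.6326×10^8 m/s × 6.0610×10^-13 s = 0.160 mm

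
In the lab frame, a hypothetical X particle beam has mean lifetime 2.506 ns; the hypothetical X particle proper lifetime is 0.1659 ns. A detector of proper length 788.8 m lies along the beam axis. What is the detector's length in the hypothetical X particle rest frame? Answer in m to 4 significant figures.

L ≈ 52.22 m

Time dilation ⇒ γ = Δt/τ₀ = 2.506/0.1659 = 15.1055
Length contraction: L = L₀/γ = 788.8/15.1055 = 52.22 m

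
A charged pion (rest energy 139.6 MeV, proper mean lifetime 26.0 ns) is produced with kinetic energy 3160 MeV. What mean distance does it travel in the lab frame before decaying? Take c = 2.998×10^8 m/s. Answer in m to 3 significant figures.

γ = 1 + K/(m₀c²) = 1 + 3160/139.6 = 23.636
β = √(1 − 1/γ²) = 0.99910
Dilated lifetime: γτ₀ = 23.636 × 26.0 ns = 614.54 ns
d = βc·γτ₀ = 0.99910 × (2.998×10^8 m/s) × 6.1454×10^-7 s = 184 m

d ≈ 184 m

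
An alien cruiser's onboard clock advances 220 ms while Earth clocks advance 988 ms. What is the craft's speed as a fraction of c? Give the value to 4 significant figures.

β ≈ 0.9749

γ = Δt/τ₀ = 988/220 = 4.49091
β = √(1 − 1/γ²) = √(1 − 1/4.49091²) = 0.9749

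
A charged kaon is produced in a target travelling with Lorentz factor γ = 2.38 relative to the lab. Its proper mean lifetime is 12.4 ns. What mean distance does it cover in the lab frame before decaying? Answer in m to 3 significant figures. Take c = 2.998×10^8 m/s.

d ≈ 8.03 m

β = √(1 − 1/γ²) = √(1 − 1/2.38²) = 0.90745
Dilated lifetime: Δt = γτ₀ = 2.38 × 12.4 ns = 29.512 ns
d = vΔt = 0.90745c × 29.512 ns = 2.7205×10^8 m/s × 2.9512×10^-8 s = 8.03 m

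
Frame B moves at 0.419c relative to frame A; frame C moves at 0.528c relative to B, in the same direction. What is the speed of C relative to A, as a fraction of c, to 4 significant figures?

Compose boost 2: (0.528 + 0.419)/(1 + 0.528×0.419) = 0.9470/1.22123 = 0.7754

u ≈ 0.7754c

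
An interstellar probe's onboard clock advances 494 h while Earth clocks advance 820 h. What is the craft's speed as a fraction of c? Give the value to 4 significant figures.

γ = Δt/τ₀ = 820/494 = 1.65992
β = √(1 − 1/γ²) = √(1 − 1/1.65992²) = 0.7982

β ≈ 0.7982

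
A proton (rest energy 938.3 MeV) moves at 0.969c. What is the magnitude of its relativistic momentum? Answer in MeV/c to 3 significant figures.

p ≈ 3680 MeV/c

γ = 1/√(1 − 0.969²) = 4.0476
p = γβm₀c = 4.0476 × 0.969 × 938.3 MeV/c = 3680 MeV/c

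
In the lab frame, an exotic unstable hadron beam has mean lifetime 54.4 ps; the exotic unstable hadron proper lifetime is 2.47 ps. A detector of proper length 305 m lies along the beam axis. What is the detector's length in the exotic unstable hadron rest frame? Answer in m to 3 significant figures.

Time dilation ⇒ γ = Δt/τ₀ = 54.4/2.47 = 22.024
Length contraction: L = L₀/γ = 305/22.024 = 13.8 m

L ≈ 13.8 m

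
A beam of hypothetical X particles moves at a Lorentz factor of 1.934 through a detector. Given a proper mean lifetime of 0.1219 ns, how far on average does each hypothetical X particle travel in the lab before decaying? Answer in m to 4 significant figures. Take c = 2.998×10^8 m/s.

β = √(1 − 1/γ²) = √(1 − 1/1.934²) = 0.855947
Dilated lifetime: Δt = γτ₀ = 1.934 × 0.1219 ns = 0.235755 ns
d = vΔt = 0.855947c × 0.235755 ns = 2.56613×10^8 m/s × 2.35755×10^-10 s = 0.06050 m

d ≈ 0.06050 m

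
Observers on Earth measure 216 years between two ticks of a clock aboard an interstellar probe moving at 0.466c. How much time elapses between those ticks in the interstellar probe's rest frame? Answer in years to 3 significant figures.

τ₀ ≈ 191 years

γ = 1/√(1 − 0.466²) = 1.1302
Proper time: τ₀ = Δt/γ = 216/1.1302 = 191 years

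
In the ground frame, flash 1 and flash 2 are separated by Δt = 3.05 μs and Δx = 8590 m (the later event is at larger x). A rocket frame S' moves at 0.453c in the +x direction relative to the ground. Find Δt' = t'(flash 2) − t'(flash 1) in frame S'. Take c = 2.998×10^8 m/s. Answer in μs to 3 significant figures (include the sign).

Δt' ≈ -11.1 μs

γ = 1/√(1 − 0.453²) = 1.1217
Δt' = γ(Δt − vΔx/c²) = 1.1217 × (3.05 μs − 0.453×8590 m / (2.998×10^8 m/s))
= 1.1217 × (-9.9296 μs) = -11.1 μs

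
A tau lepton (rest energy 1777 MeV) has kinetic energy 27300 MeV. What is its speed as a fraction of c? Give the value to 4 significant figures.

γ = 1 + K/(m₀c²) = 1 + 27300/1777 = 16.3630
β = √(1 − 1/γ²) = 0.9981

β ≈ 0.9981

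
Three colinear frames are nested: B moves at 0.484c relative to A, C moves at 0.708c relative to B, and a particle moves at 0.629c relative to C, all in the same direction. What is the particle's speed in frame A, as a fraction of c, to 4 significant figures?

Compose boost 2: (0.708 + 0.484)/(1 + 0.708×0.484) = 1.192/1.34267 = 0.887782
Compose boost 3: (0.629 + 0.887782)/(1 + 0.629×0.887782) = 1.51678/1.55841 = 0.9733

u ≈ 0.9733c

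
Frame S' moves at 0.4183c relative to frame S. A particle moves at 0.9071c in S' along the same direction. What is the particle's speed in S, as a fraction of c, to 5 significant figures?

u ≈ 0.96082c

Relativistic velocity addition: u = (u' + v)/(1 + u'v/c²)
= (0.9071 + 0.4183)/(1 + 0.9071×0.4183) = 1.3254/1.379440 = 0.96082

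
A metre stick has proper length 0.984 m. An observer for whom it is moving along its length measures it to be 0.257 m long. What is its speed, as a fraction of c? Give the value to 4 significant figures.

β ≈ 0.9653

γ = L₀/L = 0.984/0.257 = 3.82879
β = √(1 − 1/γ²) = 0.9653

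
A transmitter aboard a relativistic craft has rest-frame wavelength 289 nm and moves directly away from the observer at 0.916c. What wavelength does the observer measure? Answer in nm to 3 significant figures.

Relativistic Doppler: λ_obs = λ_src √((1+β)/(1−β))
= 289 × √(1.9160/0.084000) = 289 × 4.7759 = 1380 nm

λ_obs ≈ 1380 nm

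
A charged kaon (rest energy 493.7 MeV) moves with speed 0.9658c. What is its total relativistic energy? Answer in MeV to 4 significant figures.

γ = 1/√(1 − 0.9658²) = 3.85671
E = γm₀c² = 3.85671 × 493.7 MeV = 1904 MeV

E ≈ 1904 MeV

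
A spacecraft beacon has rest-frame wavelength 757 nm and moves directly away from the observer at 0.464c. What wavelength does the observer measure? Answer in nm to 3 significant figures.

Relativistic Doppler: λ_obs = λ_src √((1+β)/(1−β))
= 757 × √(1.4640/0.53600) = 757 × 1.6527 = 1250 nm

λ_obs ≈ 1250 nm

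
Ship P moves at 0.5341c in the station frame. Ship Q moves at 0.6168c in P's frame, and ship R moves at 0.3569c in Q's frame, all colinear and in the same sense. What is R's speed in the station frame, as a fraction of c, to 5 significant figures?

Compose boost 2: (0.6168 + 0.5341)/(1 + 0.6168×0.5341) = 1.1509/1.329433 = 0.8657075
Compose boost 3: (0.3569 + 0.8657075)/(1 + 0.3569×0.8657075) = 1.222607/1.308971 = 0.93402

u ≈ 0.93402c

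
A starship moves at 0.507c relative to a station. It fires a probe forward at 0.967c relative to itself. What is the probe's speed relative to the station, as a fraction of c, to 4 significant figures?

u ≈ 0.9891c

Relativistic velocity addition: u = (u' + v)/(1 + u'v/c²)
= (0.967 + 0.507)/(1 + 0.967×0.507) = 1.474/1.49027 = 0.9891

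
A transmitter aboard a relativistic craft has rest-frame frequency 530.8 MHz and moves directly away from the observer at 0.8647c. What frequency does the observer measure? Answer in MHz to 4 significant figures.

f_obs ≈ 143.0 MHz

Relativistic Doppler: f_obs = f_src √((1−β)/(1+β))
= 530.8 × √(0.135300/1.86470) = 530.8 × 0.269367 = 143.0 MHz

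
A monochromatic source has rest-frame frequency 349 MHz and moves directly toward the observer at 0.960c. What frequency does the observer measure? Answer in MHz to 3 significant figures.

f_obs ≈ 2440 MHz

Relativistic Doppler: f_obs = f_src √((1+β)/(1−β))
= 349 × √(1.9600/0.040000) = 349 × 7.0000 = 2440 MHz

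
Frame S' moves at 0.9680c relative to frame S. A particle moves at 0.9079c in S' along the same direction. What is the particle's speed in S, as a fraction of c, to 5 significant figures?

Relativistic velocity addition: u = (u' + v)/(1 + u'v/c²)
= (0.9079 + 0.9680)/(1 + 0.9079×0.9680) = 1.8759/1.878847 = 0.99843

u ≈ 0.99843c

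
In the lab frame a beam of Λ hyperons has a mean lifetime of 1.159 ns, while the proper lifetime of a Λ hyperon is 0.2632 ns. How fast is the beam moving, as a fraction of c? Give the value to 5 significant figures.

γ = Δt/τ₀ = 1.159/0.2632 = 4.403495
β = √(1 − 1/γ²) = √(1 − 1/4.403495²) = 0.97387

β ≈ 0.97387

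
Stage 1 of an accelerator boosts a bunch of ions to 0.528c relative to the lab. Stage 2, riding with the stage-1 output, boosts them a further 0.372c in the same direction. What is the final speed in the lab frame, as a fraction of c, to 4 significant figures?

Compose boost 2: (0.372 + 0.528)/(1 + 0.372×0.528) = 0.9000/1.19642 = 0.7522

u ≈ 0.7522c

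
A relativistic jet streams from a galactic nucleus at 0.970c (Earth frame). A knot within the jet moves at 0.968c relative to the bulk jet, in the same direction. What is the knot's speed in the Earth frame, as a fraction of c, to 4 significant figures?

u ≈ 0.9995c

Relativistic velocity addition: u = (u' + v)/(1 + u'v/c²)
= (0.968 + 0.970)/(1 + 0.968×0.970) = 1.938/1.93896 = 0.9995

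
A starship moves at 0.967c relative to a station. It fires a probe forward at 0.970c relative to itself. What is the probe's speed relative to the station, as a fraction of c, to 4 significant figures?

u ≈ 0.9995c

Relativistic velocity addition: u = (u' + v)/(1 + u'v/c²)
= (0.970 + 0.967)/(1 + 0.970×0.967) = 1.937/1.93799 = 0.9995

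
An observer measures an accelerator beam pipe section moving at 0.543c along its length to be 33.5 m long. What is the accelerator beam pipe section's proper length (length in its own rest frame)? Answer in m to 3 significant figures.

L₀ ≈ 39.9 m

γ = 1/√(1 − 0.543²) = 1.1909
L₀ = γL = 1.1909 × 33.5 = 39.9 m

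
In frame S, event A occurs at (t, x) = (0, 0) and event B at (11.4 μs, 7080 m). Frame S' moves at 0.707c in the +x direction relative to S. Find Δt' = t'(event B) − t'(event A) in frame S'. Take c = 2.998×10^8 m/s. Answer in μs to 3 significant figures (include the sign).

Δt' ≈ -7.49 μs

γ = 1/√(1 − 0.707²) = 1.4140
Δt' = γ(Δt − vΔx/c²) = 1.4140 × (11.4 μs − 0.707×7080 m / (2.998×10^8 m/s))
= 1.4140 × (-5.2963 μs) = -7.49 μs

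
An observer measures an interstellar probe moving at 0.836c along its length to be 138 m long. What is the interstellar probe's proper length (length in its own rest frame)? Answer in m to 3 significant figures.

γ = 1/√(1 − 0.836²) = 1.8224
L₀ = γL = 1.8224 × 138 = 251 m

L₀ ≈ 251 m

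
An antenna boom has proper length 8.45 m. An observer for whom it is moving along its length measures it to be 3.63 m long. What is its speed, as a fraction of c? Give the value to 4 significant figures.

γ = L₀/L = 8.45/3.63 = 2.32782
β = √(1 − 1/γ²) = 0.9030

β ≈ 0.9030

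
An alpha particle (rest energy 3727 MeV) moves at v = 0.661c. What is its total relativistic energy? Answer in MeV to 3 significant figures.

γ = 1/√(1 − 0.661²) = 1.3326
E = γm₀c² = 1.3326 × 3727 MeV = 4970 MeV

E ≈ 4970 MeV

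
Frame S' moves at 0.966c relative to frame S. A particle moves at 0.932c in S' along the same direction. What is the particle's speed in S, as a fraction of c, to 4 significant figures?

u ≈ 0.9988c

Relativistic velocity addition: u = (u' + v)/(1 + u'v/c²)
= (0.932 + 0.966)/(1 + 0.932×0.966) = 1.898/1.90031 = 0.9988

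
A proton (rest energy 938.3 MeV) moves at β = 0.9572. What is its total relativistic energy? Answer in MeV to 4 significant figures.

γ = 1/√(1 − 0.9572²) = 3.45510
E = γm₀c² = 3.45510 × 938.3 MeV = 3242 MeV

E ≈ 3242 MeV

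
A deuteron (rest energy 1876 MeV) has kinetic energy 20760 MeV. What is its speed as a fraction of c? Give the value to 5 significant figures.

γ = 1 + K/(m₀c²) = 1 + 20760/1876 = 12.06610
β = √(1 − 1/γ²) = 0.99656

β ≈ 0.99656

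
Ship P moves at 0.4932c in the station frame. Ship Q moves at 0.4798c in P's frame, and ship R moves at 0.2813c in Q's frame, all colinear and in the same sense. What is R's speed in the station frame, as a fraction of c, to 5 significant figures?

u ≈ 0.87455c

Compose boost 2: (0.4798 + 0.4932)/(1 + 0.4798×0.4932) = 0.97300/1.236637 = 0.7868111
Compose boost 3: (0.2813 + 0.7868111)/(1 + 0.2813×0.7868111) = 1.068111/1.221330 = 0.87455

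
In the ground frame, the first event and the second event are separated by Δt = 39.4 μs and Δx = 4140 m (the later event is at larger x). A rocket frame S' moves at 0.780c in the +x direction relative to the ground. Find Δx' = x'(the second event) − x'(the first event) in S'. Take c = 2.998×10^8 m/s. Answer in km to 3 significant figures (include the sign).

γ = 1/√(1 − 0.780²) = 1.5980
Δx' = γ(Δx − vΔt) = 1.5980 × (4140 m − 0.780×(2.998×10^8 m/s)×39.4×10^-6 s)
= 1.5980 × (-5073.5 m) = -8.11 km

Δx' ≈ -8.11 km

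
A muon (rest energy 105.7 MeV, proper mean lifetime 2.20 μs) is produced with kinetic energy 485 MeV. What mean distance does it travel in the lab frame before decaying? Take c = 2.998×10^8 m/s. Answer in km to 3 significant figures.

d ≈ 3.63 km

γ = 1 + K/(m₀c²) = 1 + 485/105.7 = 5.5885
β = √(1 − 1/γ²) = 0.98386
Dilated lifetime: γτ₀ = 5.5885 × 2.20 μs = 12.295 μs
d = βc·γτ₀ = 0.98386 × (2.998×10^8 m/s) × 1.2295×10^-5 s = 3.63 km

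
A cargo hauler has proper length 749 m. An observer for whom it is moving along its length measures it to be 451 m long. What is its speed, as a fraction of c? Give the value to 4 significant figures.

γ = L₀/L = 749/451 = 1.66075
β = √(1 − 1/γ²) = 0.7984

β ≈ 0.7984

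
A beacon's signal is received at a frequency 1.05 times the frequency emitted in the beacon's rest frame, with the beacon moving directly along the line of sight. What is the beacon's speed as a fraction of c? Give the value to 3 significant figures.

β ≈ 0.0488

f_obs/f_src = √((1+β)/(1−β)) = 1.05  ⇒  (1+β)/(1−β) = 1.1025
β = |1 − D²|/(1 + D²) = |1 − 1.1025|/(1 + 1.1025) = 0.0488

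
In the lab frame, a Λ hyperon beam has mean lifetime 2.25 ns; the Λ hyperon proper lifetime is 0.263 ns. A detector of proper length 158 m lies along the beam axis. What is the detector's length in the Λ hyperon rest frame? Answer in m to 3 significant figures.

L ≈ 18.5 m

Time dilation ⇒ γ = Δt/τ₀ = 2.25/0.263 = 8.5551
Length contraction: L = L₀/γ = 158/8.5551 = 18.5 m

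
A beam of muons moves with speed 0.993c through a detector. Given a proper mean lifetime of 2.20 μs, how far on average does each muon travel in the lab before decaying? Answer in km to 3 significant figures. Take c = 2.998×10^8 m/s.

d ≈ 5.54 km

γ = 1/√(1 − 0.993²) = 8.4664
Dilated lifetime: Δt = γτ₀ = 8.4664 × 2.20 μs = 18.626 μs
d = vΔt = 0.993c × 18.626 μs = 2.9770×10^8 m/s × 1.8626×10^-5 s = 5.54 km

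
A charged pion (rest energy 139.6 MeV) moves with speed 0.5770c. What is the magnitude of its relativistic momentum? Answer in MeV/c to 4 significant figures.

γ = 1/√(1 − 0.5770²) = 1.22437
p = γβm₀c = 1.22437 × 0.5770 × 139.6 MeV/c = 98.62 MeV/c

p ≈ 98.62 MeV/c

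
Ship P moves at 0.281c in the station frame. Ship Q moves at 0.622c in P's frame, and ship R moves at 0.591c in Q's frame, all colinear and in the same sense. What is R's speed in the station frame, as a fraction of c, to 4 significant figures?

u ≈ 0.9349c

Compose boost 2: (0.622 + 0.281)/(1 + 0.622×0.281) = 0.9030/1.17478 = 0.768653
Compose boost 3: (0.591 + 0.768653)/(1 + 0.591×0.768653) = 1.35965/1.45427 = 0.9349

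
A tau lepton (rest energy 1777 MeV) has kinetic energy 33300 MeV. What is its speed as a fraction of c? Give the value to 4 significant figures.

γ = 1 + K/(m₀c²) = 1 + 33300/1777 = 19.7394
β = √(1 − 1/γ²) = 0.9987

β ≈ 0.9987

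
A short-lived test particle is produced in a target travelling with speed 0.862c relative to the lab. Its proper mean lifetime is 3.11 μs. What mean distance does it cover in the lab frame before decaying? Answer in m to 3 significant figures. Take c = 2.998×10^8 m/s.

d ≈ 1590 m

γ = 1/√(1 − 0.862²) = 1.9727
Dilated lifetime: Δt = γτ₀ = 1.9727 × 3.11 μs = 6.1352 μs
d = vΔt = 0.862c × 6.1352 μs = 2.5843×10^8 m/s × 6.1352×10^-6 s = 1590 m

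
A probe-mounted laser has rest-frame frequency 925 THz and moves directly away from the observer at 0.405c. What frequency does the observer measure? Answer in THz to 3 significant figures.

f_obs ≈ 602 THz

Relativistic Doppler: f_obs = f_src √((1−β)/(1+β))
= 925 × √(0.59500/1.4050) = 925 × 0.65076 = 602 THz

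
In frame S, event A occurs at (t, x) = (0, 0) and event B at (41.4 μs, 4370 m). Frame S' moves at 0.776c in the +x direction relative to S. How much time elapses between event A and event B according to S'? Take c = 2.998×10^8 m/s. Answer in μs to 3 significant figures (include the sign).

Δt' ≈ 47.7 μs

γ = 1/√(1 − 0.776²) = 1.5855
Δt' = γ(Δt − vΔx/c²) = 1.5855 × (41.4 μs − 0.776×4370 m / (2.998×10^8 m/s))
= 1.5855 × (30.089 μs) = 47.7 μs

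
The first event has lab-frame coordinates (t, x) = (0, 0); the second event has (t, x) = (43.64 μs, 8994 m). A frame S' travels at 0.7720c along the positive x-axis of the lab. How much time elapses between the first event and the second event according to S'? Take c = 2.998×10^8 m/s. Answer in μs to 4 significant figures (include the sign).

γ = 1/√(1 − 0.7720²) = 1.57326
Δt' = γ(Δt − vΔx/c²) = 1.57326 × (43.64 μs − 0.7720×8994 m / (2.998×10^8 m/s))
= 1.57326 × (20.4800 μs) = 32.22 μs

Δt' ≈ 32.22 μs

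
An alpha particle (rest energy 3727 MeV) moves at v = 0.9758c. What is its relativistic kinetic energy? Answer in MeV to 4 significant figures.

K ≈ 13320 MeV

γ = 1/√(1 − 0.9758²) = 4.57321
K = (γ − 1)m₀c² = (4.57321 − 1) × 3727 MeV = 3.57321 × 3727 MeV = 13320 MeV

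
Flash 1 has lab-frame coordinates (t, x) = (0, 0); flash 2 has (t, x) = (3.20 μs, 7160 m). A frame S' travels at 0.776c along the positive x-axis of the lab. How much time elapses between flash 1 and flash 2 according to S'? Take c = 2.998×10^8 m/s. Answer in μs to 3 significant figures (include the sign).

Δt' ≈ -24.3 μs

γ = 1/√(1 − 0.776²) = 1.5855
Δt' = γ(Δt − vΔx/c²) = 1.5855 × (3.20 μs − 0.776×7160 m / (2.998×10^8 m/s))
= 1.5855 × (-15.333 μs) = -24.3 μs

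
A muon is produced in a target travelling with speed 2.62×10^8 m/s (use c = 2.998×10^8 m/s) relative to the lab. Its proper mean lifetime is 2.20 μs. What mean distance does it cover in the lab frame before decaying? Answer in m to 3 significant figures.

β = v/c = 2.62×10^8 / 2.998×10^8 = 0.87392
γ = 1/√(1 − 0.87392²) = 2.0573
Dilated lifetime: Δt = γτ₀ = 2.0573 × 2.20 μs = 4.5260 μs
d = vΔt = 0.87392c × 4.5260 μs = 2.6200×10^8 m/s × 4.5260×10^-6 s = 1190 m

d ≈ 1190 m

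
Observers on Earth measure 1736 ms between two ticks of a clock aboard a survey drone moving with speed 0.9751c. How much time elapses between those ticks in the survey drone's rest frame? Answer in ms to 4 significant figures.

τ₀ ≈ 385.0 ms

γ = 1/√(1 − 0.9751²) = 4.50927
Proper time: τ₀ = Δt/γ = 1736/4.50927 = 385.0 ms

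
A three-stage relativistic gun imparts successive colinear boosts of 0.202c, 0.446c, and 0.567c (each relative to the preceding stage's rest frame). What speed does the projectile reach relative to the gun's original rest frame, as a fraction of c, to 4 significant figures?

Compose boost 2: (0.446 + 0.202)/(1 + 0.446×0.202) = 0.6480/1.09009 = 0.594445
Compose boost 3: (0.567 + 0.594445)/(1 + 0.567×0.594445) = 1.16145/1.33705 = 0.8687

u ≈ 0.8687c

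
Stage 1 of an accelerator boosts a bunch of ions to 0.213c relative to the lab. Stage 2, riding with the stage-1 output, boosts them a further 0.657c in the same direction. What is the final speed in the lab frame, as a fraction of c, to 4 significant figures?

Compose boost 2: (0.657 + 0.213)/(1 + 0.657×0.213) = 0.8700/1.13994 = 0.7632

u ≈ 0.7632c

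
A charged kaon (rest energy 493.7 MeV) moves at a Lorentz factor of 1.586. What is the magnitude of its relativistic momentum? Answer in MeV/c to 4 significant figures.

β = √(1 − 1/γ²) = √(1 − 1/1.586²) = 0.776175
p = γβm₀c = 1.586 × 0.776175 × 493.7 MeV/c = 607.8 MeV/c

p ≈ 607.8 MeV/c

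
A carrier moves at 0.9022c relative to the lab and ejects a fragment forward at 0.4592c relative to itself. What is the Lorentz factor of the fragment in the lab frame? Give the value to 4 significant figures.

γ ≈ 3.691

u_lab = (0.4592 + 0.9022)/(1 + 0.4592×0.9022) = 1.3614/1.414290 = 0.9626030
γ = 1/√(1 − 0.9626030²) = 3.691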